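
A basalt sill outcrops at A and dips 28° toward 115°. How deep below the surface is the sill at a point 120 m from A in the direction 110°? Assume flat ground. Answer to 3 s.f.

The hole lies 5° from the dip direction, so the down-dip offset is 120 × cos 5° = 119.54 m.
Depth = down-dip offset × tan(dip) = 119.54 × tan 28° = 119.54 × 0.5317
Depth = 63.56 m

63.6 m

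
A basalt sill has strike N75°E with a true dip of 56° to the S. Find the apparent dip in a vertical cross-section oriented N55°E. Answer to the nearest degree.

The section lies 20° from the strike.
tan α = tan 56° × sin 20° = 1.4826 × 0.3420 = 0.5071
apparent dip = arctan 0.5071 = 26.89°

27°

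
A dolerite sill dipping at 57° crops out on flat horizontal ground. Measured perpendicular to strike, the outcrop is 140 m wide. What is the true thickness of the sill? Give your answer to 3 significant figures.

True thickness t = w · sin(dip) = 140 × sin 57°
t = 140 × 0.8387 = 117.414 m

117 m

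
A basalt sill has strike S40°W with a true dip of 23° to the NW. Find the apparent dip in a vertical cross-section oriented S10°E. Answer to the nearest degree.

The strike is S40°W and the section trends S10°E; the acute angle between them is β = 50°.
tan(apparent dip) = tan 23° · sin 50° = 0.3252
α = arctan(0.3252) = 18.01°

18°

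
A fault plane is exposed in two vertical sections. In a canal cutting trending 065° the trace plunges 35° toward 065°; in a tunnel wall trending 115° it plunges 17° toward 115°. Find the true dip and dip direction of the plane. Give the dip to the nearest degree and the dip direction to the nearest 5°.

The two traces are lines in the plane: v₁ = (sin 65°·cos 35°, cos 65°·cos 35°, −sin 35°), v₂ = (sin 115°·cos 17°, cos 115°·cos 17°, −sin 17°).
The plane normal is n = v₁ × v₂ ∝ (0.333, 0.280, 0.600).
tan δ = √(n_x²+n_y²)/n_z = 0.435/0.600, so δ = 35.9°.
Dip direction = atan2(0.333, 0.280) = 50° (azimuth of n's horizontal projection).

true dip 36°, dip direction 050°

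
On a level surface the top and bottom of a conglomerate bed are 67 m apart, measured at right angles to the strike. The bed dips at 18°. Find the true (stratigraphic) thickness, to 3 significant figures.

20.7 m

True thickness t = w · sin(dip) = 67 × sin 18°
t = 67 × 0.3090 = 20.704 m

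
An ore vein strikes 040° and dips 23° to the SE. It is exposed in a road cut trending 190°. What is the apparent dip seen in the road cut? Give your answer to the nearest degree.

The section lies 30° from the strike.
tan(apparent dip) = tan 23° · sin 30° = 0.2122
α = arctan(0.2122) = 11.98°

12°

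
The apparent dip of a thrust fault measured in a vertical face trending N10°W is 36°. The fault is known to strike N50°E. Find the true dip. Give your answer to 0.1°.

β = acute angle between strike N50°E and section N10°W = 60°.
tan(true dip) = tan 36° / sin 60° = 0.8389
δ = arctan(0.8389) = 39.99°

40.0°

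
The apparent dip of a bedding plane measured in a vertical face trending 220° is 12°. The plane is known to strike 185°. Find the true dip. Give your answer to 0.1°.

β = acute angle between strike 185° and section 220° = 35°.
tan(true dip) = tan 12° / sin 35° = 0.3706
δ = arctan(0.3706) = 20.33°

20.3°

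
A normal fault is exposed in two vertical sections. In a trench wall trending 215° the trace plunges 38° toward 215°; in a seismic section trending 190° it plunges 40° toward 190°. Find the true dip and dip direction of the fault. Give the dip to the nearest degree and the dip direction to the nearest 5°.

Represent each trace as a vector plunging at its apparent dip toward its trend (east-north-up frame): v₁ = (-0.452, -0.646, -0.616), v₂ = (-0.133, -0.754, -0.643).
Cross product v₁ × v₂ gives the pole to the plane: n ∝ (-0.050, -0.209, 0.255).
Dip δ = arctan(|n_h|/n_z) = arctan(0.214/0.255) = 40.0°.
Dip direction = azimuth of (n_x, n_y) = atan2(-0.050, -0.209) = 193°.

true dip 40°, dip direction 195°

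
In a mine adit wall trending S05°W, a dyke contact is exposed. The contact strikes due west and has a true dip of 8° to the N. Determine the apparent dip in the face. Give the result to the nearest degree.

8°

The section lies 85° from the strike.
tan(apparent dip) = tan 8° · sin 85° = 0.1400
α = arctan(0.1400) = 7.97°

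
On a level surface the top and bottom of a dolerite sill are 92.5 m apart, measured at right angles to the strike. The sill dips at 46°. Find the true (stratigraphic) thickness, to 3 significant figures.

True thickness t = w · sin(dip) = 92.5 × sin 46°
t = 92.5 × 0.7193 = 66.539 m

66.5 m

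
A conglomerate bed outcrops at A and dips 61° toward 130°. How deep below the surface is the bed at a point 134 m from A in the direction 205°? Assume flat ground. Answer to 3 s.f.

62.6 m

The hole lies 75° from the dip direction, so the down-dip offset is 134 × cos 75° = 34.68 m.
Depth = down-dip offset × tan(dip) = 34.68 × tan 61° = 34.68 × 1.8040
Depth = 62.57 m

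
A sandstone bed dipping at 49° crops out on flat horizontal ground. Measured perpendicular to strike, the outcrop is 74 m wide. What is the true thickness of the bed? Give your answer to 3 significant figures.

55.8 m

True thickness t = w · sin(dip) = 74 × sin 49°
t = 74 × 0.7547 = 55.849 m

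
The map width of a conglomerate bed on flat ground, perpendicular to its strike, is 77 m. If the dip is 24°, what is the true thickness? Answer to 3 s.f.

True thickness t = w · sin(dip) = 77 × sin 24°
t = 77 × 0.4067 = 31.319 m

31.3 m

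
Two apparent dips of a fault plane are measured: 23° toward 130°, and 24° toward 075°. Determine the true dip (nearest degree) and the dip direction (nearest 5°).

The two traces are lines in the plane: v₁ = (sin 130°·cos 23°, cos 130°·cos 23°, −sin 23°), v₂ = (sin 75°·cos 24°, cos 75°·cos 24°, −sin 24°).
Cross product v₁ × v₂ gives the pole to the plane: n ∝ (0.333, -0.058, 0.689).
True dip = arccos(n_z / |n|) = arccos(0.8977) = 26.1°.
Dip direction = azimuth of (n_x, n_y) = atan2(0.333, -0.058) = 100°.

true dip 26°, dip direction 100°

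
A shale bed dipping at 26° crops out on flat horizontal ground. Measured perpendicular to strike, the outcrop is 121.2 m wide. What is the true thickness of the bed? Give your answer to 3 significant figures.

53.1 m

True thickness t = w · sin(dip) = 121.2 × sin 26°
t = 121.2 × 0.4384 = 53.131 m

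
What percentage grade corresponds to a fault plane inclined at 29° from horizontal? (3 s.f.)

grade % = 100 × tan 29° = 100 × 0.5543

55.4%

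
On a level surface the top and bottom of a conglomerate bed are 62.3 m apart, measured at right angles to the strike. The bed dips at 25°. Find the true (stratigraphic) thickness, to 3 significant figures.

True thickness t = w · sin(dip) = 62.3 × sin 25°
t = 62.3 × 0.4226 = 26.329 m

26.3 m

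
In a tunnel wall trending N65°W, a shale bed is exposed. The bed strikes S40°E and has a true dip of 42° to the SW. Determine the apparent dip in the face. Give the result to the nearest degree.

The section lies 25° from the strike.
tan α = tan 42° × sin 25° = 0.9004 × 0.4226 = 0.3805
apparent dip = arctan 0.3805 = 20.83°

21°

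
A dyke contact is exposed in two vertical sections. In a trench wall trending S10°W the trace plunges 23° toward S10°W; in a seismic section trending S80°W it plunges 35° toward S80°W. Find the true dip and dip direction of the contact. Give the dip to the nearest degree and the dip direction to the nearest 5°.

true dip 36°, dip direction 245°

Each apparent-dip line lies in the plane. As unit vectors (x east, y north, z up), v₁ plunges 23°→S10°W and v₂ plunges 35°→S80°W.
The plane normal is n = v₁ × v₂ ∝ (-0.464, -0.224, 0.709).
True dip = arccos(n_z / |n|) = arccos(0.8087) = 36.0°.
Dip direction = atan2(-0.464, -0.224) = 244° (azimuth of n's horizontal projection).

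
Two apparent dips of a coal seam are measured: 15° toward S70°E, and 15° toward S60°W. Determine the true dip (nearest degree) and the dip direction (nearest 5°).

The two traces are lines in the plane: v₁ = (sin 110°·cos 15°, cos 110°·cos 15°, −sin 15°), v₂ = (sin 240°·cos 15°, cos 240°·cos 15°, −sin 15°).
The plane normal is n = v₁ × v₂ ∝ (0.039, -0.451, 0.715).
True dip = arccos(n_z / |n|) = arccos(0.8446) = 32.4°.
The horizontal component of n points toward azimuth atan2(n_x, n_y) = 175°, the dip direction.

true dip 32°, dip direction 175°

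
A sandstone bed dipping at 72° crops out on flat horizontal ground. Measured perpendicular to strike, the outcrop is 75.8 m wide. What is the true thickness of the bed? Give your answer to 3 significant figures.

72.1 m

True thickness t = w · sin(dip) = 75.8 × sin 72°
t = 75.8 × 0.9511 = 72.090 m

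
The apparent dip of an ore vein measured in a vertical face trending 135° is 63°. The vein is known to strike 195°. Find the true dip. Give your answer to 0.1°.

66.2°

The section is 60° from the strike.
tan(true dip) = tan 63° / sin 60° = 2.2662
δ = arctan(2.2662) = 66.19°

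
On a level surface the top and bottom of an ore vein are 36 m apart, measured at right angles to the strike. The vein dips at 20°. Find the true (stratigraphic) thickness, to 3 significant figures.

12.3 m

True thickness t = w · sin(dip) = 36 × sin 20°
t = 36 × 0.3420 = 12.313 m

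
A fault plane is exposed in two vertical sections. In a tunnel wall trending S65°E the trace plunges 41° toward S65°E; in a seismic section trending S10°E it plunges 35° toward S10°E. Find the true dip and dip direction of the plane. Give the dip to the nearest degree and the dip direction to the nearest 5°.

true dip 42°, dip direction 130°

Represent each trace as a vector plunging at its apparent dip toward its trend (east-north-up frame): v₁ = (0.684, -0.319, -0.656), v₂ = (0.142, -0.807, -0.574).
Cross product v₁ × v₂ gives the pole to the plane: n ∝ (0.346, -0.299, 0.506).
True dip = arccos(n_z / |n|) = arccos(0.7420) = 42.1°.
Dip direction = atan2(0.346, -0.299) = 131° (azimuth of n's horizontal projection).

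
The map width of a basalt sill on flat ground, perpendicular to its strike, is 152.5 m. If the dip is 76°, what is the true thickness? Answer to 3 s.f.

148 m

True thickness t = w · sin(dip) = 152.5 × sin 76°
t = 152.5 × 0.9703 = 147.970 m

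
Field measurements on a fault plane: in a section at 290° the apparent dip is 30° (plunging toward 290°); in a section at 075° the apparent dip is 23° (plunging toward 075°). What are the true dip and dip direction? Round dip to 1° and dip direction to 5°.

true dip 59°, dip direction 000°

Each apparent-dip line lies in the plane. As unit vectors (x east, y north, z up), v₁ plunges 30°→290° and v₂ plunges 23°→075°.
n = v₁ × v₂ = (-0.003, 0.763, 0.457) (taken with n_z > 0).
True dip = arccos(n_z / |n|) = arccos(0.5143) = 59.1°.
Dip direction = azimuth of (n_x, n_y) = atan2(-0.003, 0.763) = 360°.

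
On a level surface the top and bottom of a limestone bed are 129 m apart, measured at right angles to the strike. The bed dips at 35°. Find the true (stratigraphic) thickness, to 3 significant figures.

74.0 m

True thickness t = w · sin(dip) = 129 × sin 35°
t = 129 × 0.5736 = 73.991 m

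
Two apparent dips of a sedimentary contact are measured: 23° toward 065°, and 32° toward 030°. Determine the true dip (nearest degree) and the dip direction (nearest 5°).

true dip 33°, dip direction 015°

Each apparent-dip line lies in the plane. As unit vectors (x east, y north, z up), v₁ plunges 23°→065° and v₂ plunges 32°→030°.
n = v₁ × v₂ = (0.081, 0.276, 0.448) (taken with n_z > 0).
tan δ = √(n_x²+n_y²)/n_z = 0.288/0.448, so δ = 32.7°.
Dip direction = azimuth of (n_x, n_y) = atan2(0.081, 0.276) = 16°.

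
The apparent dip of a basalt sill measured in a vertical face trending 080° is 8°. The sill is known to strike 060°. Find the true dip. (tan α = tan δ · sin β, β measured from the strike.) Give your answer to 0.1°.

22.3°

The section is 20° from the strike.
tan(true dip) = tan 8° / sin 20° = 0.4109
true dip = arctan 0.4109 = 22.34°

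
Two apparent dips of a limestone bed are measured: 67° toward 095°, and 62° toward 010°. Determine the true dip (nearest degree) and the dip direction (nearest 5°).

true dip 71°, dip direction 060°

Represent each trace as a vector plunging at its apparent dip toward its trend (east-north-up frame): v₁ = (0.389, -0.034, -0.921), v₂ = (0.082, 0.462, -0.883).
The plane normal is n = v₁ × v₂ ∝ (0.456, 0.269, 0.183).
tan δ = √(n_x²+n_y²)/n_z = 0.529/0.183, so δ = 70.9°.
Dip direction = atan2(0.456, 0.269) = 59° (azimuth of n's horizontal projection).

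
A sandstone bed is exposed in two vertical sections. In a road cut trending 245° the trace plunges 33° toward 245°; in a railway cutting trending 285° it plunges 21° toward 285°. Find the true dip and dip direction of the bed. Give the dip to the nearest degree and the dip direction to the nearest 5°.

true dip 34°, dip direction 230°

Represent each trace as a vector plunging at its apparent dip toward its trend (east-north-up frame): v₁ = (-0.760, -0.354, -0.545), v₂ = (-0.902, 0.242, -0.358).
n = v₁ × v₂ = (-0.259, -0.219, 0.503) (taken with n_z > 0).
tan δ = √(n_x²+n_y²)/n_z = 0.339/0.503, so δ = 33.9°.
Dip direction = azimuth of (n_x, n_y) = atan2(-0.259, -0.219) = 230°.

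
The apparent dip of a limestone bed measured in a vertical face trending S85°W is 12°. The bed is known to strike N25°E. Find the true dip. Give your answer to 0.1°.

The section is 60° from the strike.
tan(true dip) = tan 12° / sin 60° = 0.2454
true dip = arctan 0.2454 = 13.79°

13.8°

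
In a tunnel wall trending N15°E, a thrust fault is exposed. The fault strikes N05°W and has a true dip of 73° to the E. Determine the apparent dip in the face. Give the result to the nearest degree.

The strike is N05°W and the section trends N15°E; the acute angle between them is β = 20°.
tan(apparent dip) = tan 73° · sin 20° = 1.1187
apparent dip = arctan 1.1187 = 48.21°

48°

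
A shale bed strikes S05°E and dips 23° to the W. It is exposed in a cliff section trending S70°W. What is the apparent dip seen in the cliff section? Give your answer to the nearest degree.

22°

Angle between strike (S05°E) and section (S70°W): β = 75°.
tan α = tan 23° × sin 75° = 0.4245 × 0.9659 = 0.4100
apparent dip = arctan 0.4100 = 22.29°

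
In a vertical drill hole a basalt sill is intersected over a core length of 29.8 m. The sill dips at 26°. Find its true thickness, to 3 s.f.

26.8 m

True thickness t = h · cos(dip) = 29.8 × cos 26°
t = 29.8 × 0.8988 = 26.784 m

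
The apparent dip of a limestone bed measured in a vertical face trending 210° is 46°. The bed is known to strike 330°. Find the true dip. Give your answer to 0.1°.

β = acute angle between strike 330° and section 210° = 60°.
tan δ = tan α / sin β = tan 46° / sin 60° = 1.0355 / 0.8660 = 1.1957
true dip = arctan 1.1957 = 50.09°

50.1°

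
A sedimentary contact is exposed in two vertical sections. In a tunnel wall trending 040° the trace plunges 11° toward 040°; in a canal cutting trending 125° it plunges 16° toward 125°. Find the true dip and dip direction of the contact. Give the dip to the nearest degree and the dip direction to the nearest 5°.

Each apparent-dip line lies in the plane. As unit vectors (x east, y north, z up), v₁ plunges 11°→040° and v₂ plunges 16°→125°.
n = v₁ × v₂ = (0.312, -0.024, 0.940) (taken with n_z > 0).
tan δ = √(n_x²+n_y²)/n_z = 0.313/0.940, so δ = 18.4°.
Dip direction = atan2(0.312, -0.024) = 94° (azimuth of n's horizontal projection).

true dip 18°, dip direction 095°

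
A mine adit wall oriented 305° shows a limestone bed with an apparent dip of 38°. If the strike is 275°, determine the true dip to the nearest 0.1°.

57.4°

β = acute angle between strike 275° and section 305° = 30°.
tan(true dip) = tan 38° / sin 30° = 1.5626
true dip = arctan 1.5626 = 57.38°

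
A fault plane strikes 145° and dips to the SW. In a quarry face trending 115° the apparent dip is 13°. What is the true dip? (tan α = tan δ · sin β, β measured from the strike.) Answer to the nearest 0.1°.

β = acute angle between strike 145° and section 115° = 30°.
tan(true dip) = tan 13° / sin 30° = 0.4617
δ = arctan(0.4617) = 24.78°

24.8°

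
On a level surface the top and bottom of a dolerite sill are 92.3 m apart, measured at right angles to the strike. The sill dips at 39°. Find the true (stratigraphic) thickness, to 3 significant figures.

58.1 m

True thickness t = w · sin(dip) = 92.3 × sin 39°
t = 92.3 × 0.6293 = 58.086 m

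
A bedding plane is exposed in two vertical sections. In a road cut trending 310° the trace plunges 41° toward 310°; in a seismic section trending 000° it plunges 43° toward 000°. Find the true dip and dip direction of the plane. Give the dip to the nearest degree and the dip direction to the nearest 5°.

true dip 45°, dip direction 340°

Each apparent-dip line lies in the plane. As unit vectors (x east, y north, z up), v₁ plunges 41°→310° and v₂ plunges 43°→000°.
n = v₁ × v₂ = (-0.149, 0.394, 0.423) (taken with n_z > 0).
tan δ = √(n_x²+n_y²)/n_z = 0.421/0.423, so δ = 44.9°.
The horizontal component of n points toward azimuth atan2(n_x, n_y) = 339°, the dip direction.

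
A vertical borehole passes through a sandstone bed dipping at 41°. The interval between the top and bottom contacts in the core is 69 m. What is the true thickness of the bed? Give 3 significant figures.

52.1 m

True thickness t = h · cos(dip) = 69 × cos 41°
t = 69 × 0.7547 = 52.075 m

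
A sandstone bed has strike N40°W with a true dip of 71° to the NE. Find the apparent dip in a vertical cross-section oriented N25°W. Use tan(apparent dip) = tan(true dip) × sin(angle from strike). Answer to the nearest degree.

37°

The section lies 15° from the strike.
tan(apparent dip) = tan 71° · sin 15° = 0.7517
apparent dip = arctan 0.7517 = 36.93°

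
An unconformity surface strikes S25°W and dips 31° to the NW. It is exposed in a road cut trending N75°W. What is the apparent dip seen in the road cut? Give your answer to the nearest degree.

The section lies 80° from the strike.
tan α = tan 31° × sin 80° = 0.6009 × 0.9848 = 0.5917
apparent dip = arctan 0.5917 = 30.61°

31°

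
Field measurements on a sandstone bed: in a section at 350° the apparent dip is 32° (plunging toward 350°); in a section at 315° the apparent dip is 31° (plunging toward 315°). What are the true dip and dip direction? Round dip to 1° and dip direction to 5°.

true dip 33°, dip direction 335°

Represent each trace as a vector plunging at its apparent dip toward its trend (east-north-up frame): v₁ = (-0.147, 0.835, -0.530), v₂ = (-0.606, 0.606, -0.515).
The plane normal is n = v₁ × v₂ ∝ (-0.109, 0.245, 0.417).
tan δ = √(n_x²+n_y²)/n_z = 0.268/0.417, so δ = 32.8°.
Dip direction = azimuth of (n_x, n_y) = atan2(-0.109, 0.245) = 336°.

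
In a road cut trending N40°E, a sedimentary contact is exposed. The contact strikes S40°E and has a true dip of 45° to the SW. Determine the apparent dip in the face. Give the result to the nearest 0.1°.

The strike is S40°E and the section trends N40°E; the acute angle between them is β = 80°.
tan(apparent dip) = tan 45° · sin 80° = 0.9848
α = arctan(0.9848) = 44.56°

44.6°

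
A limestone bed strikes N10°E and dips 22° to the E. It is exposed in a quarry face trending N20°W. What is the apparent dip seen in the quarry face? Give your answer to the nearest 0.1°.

11.4°

The section lies 30° from the strike.
tan α = tan 22° × sin 30° = 0.4040 × 0.5000 = 0.2020
apparent dip = arctan 0.2020 = 11.42°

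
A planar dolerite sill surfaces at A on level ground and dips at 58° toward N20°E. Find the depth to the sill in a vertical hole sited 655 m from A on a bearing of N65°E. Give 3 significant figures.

The hole lies 45° from the dip direction, so the down-dip offset is 655 × cos 45° = 463.15 m.
Depth = down-dip offset × tan(dip) = 463.15 × tan 58° = 463.15 × 1.6003
Depth = 741.20 m

741 m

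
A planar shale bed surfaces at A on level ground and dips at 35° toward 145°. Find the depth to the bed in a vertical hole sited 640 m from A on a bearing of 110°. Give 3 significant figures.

367 m

The hole lies 35° from the dip direction, so the down-dip offset is 640 × cos 35° = 524.26 m.
Depth = down-dip offset × tan(dip) = 524.26 × tan 35° = 524.26 × 0.7002
Depth = 367.09 m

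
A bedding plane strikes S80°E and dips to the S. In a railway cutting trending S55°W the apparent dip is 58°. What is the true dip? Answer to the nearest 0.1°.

The section is 45° from the strike.
tan(true dip) = tan 58° / sin 45° = 2.2632
true dip = arctan 2.2632 = 66.16°

66.2°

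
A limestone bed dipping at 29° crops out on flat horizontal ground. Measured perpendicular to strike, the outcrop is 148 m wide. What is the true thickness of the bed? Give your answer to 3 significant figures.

True thickness t = w · sin(dip) = 148 × sin 29°
t = 148 × 0.4848 = 71.752 m

71.8 m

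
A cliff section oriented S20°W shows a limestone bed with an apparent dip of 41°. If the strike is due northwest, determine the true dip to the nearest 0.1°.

43.8°

β = acute angle between strike due northwest and section S20°W = 65°.
tan δ = tan α / sin β = tan 41° / sin 65° = 0.8693 / 0.9063 = 0.9592
δ = arctan(0.9592) = 43.81°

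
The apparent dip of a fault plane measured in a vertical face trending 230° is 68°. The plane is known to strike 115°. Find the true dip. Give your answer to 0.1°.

β = acute angle between strike 115° and section 230° = 65°.
tan δ = tan α / sin β = tan 68° / sin 65° = 2.4751 / 0.9063 = 2.7310
true dip = arctan 2.7310 = 69.89°

69.9°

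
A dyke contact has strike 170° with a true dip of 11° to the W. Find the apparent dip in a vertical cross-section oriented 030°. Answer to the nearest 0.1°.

The strike is 170° and the section trends 030°; the acute angle between them is β = 40°.
tan(apparent dip) = tan 11° · sin 40° = 0.1249
α = arctan(0.1249) = 7.12°

7.1°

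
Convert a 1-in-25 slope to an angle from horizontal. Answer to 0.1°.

2.3°

tan θ = 1/25 = 0.0400
θ = arctan(0.0400) = 2.29°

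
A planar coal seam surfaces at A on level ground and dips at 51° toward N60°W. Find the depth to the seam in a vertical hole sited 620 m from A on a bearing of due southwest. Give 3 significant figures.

The hole lies 75° from the dip direction, so the down-dip offset is 620 × cos 75° = 160.47 m.
Depth = down-dip offset × tan(dip) = 160.47 × tan 51° = 160.47 × 1.2349
Depth = 198.16 m

198 m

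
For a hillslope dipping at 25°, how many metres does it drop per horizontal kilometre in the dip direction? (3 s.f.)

drop per km = 1000 × tan 25° = 1000 × 0.4663

466 m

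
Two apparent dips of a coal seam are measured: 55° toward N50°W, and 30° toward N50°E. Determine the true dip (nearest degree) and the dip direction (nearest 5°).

Represent each trace as a vector plunging at its apparent dip toward its trend (east-north-up frame): v₁ = (-0.439, 0.369, -0.819), v₂ = (0.663, 0.557, -0.500).
The plane normal is n = v₁ × v₂ ∝ (-0.272, 0.763, 0.489).
tan δ = √(n_x²+n_y²)/n_z = 0.810/0.489, so δ = 58.9°.
Dip direction = atan2(-0.272, 0.763) = 340° (azimuth of n's horizontal projection).

true dip 59°, dip direction 340°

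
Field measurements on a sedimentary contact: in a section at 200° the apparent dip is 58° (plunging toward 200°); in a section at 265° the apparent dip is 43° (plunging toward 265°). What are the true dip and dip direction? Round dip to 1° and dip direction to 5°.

Represent each trace as a vector plunging at its apparent dip toward its trend (east-north-up frame): v₁ = (-0.181, -0.498, -0.848), v₂ = (-0.729, -0.064, -0.682).
The plane normal is n = v₁ × v₂ ∝ (-0.286, -0.494, 0.351).
True dip = arccos(n_z / |n|) = arccos(0.5241) = 58.4°.
Dip direction = atan2(-0.286, -0.494) = 210° (azimuth of n's horizontal projection).

true dip 58°, dip direction 210°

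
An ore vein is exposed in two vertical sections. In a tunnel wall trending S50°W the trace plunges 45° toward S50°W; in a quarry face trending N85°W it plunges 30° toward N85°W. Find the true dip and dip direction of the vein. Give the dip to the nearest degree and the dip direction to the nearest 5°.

true dip 45°, dip direction 220°

Each apparent-dip line lies in the plane. As unit vectors (x east, y north, z up), v₁ plunges 45°→S50°W and v₂ plunges 30°→N85°W.
n = v₁ × v₂ = (-0.281, -0.339, 0.433) (taken with n_z > 0).
True dip = arccos(n_z / |n|) = arccos(0.7012) = 45.5°.
Dip direction = atan2(-0.281, -0.339) = 220° (azimuth of n's horizontal projection).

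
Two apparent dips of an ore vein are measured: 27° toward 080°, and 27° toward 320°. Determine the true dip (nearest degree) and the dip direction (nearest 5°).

true dip 46°, dip direction 020°

The two traces are lines in the plane: v₁ = (sin 80°·cos 27°, cos 80°·cos 27°, −sin 27°), v₂ = (sin 320°·cos 27°, cos 320°·cos 27°, −sin 27°).
n = v₁ × v₂ = (0.240, 0.658, 0.688) (taken with n_z > 0).
tan δ = √(n_x²+n_y²)/n_z = 0.701/0.688, so δ = 45.5°.
Dip direction = atan2(0.240, 0.658) = 20° (azimuth of n's horizontal projection).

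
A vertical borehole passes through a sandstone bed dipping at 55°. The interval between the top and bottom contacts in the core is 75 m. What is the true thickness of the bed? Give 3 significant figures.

43.0 m

True thickness t = h · cos(dip) = 75 × cos 55°
t = 75 × 0.5736 = 43.018 m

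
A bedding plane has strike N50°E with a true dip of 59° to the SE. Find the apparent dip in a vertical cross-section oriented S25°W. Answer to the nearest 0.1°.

The section lies 25° from the strike.
tan α = tan 59° × sin 25° = 1.6643 × 0.4226 = 0.7034
apparent dip = arctan 0.7034 = 35.12°

35.1°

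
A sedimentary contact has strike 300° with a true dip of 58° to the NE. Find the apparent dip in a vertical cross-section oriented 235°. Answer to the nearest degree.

55°

The section lies 65° from the strike.
tan(apparent dip) = tan 58° · sin 65° = 1.4504
apparent dip = arctan 1.4504 = 55.42°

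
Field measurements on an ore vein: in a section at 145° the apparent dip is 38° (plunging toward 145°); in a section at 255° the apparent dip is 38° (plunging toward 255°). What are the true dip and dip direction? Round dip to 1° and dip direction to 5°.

true dip 54°, dip direction 200°

Represent each trace as a vector plunging at its apparent dip toward its trend (east-north-up frame): v₁ = (0.452, -0.646, -0.616), v₂ = (-0.761, -0.204, -0.616).
The plane normal is n = v₁ × v₂ ∝ (-0.272, -0.747, 0.584).
tan δ = √(n_x²+n_y²)/n_z = 0.795/0.584, so δ = 53.7°.
Dip direction = azimuth of (n_x, n_y) = atan2(-0.272, -0.747) = 200°.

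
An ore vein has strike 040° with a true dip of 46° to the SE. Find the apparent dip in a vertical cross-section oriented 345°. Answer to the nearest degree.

The strike is 040° and the section trends 345°; the acute angle between them is β = 55°.
tan α = tan 46° × sin 55° = 1.0355 × 0.8192 = 0.8483
α = arctan(0.8483) = 40.31°

40°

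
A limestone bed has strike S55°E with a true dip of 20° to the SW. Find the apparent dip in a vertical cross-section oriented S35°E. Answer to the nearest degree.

7°

The section lies 20° from the strike.
tan(apparent dip) = tan 20° · sin 20° = 0.1245
α = arctan(0.1245) = 7.10°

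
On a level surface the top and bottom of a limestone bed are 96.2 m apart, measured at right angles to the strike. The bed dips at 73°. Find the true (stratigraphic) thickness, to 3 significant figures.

True thickness t = w · sin(dip) = 96.2 × sin 73°
t = 96.2 × 0.9563 = 91.997 m

92.0 m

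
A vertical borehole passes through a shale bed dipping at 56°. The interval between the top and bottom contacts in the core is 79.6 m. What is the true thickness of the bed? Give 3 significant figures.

True thickness t = h · cos(dip) = 79.6 × cos 56°
t = 79.6 × 0.5592 = 44.512 m

44.5 m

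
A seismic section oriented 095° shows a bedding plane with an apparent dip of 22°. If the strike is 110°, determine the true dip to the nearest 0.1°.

57.4°

The section is 15° from the strike.
tan δ = tan α / sin β = tan 22° / sin 15° = 0.4040 / 0.2588 = 1.5610
true dip = arctan 1.5610 = 57.36°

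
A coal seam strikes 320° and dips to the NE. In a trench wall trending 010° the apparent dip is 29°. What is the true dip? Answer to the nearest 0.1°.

35.9°

The section is 50° from the strike.
tan δ = tan α / sin β = tan 29° / sin 50° = 0.5543 / 0.7660 = 0.7236
true dip = arctan 0.7236 = 35.89°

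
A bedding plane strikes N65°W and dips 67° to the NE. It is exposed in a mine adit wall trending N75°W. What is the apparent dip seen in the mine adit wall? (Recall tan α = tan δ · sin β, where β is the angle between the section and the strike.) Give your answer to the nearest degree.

The section lies 10° from the strike.
tan(apparent dip) = tan 67° · sin 10° = 0.4091
α = arctan(0.4091) = 22.25°

22°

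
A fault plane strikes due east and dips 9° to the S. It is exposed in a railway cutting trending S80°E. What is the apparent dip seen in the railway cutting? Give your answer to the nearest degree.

2°

Angle between strike (due east) and section (S80°E): β = 10°.
tan(apparent dip) = tan 9° · sin 10° = 0.0275
α = arctan(0.0275) = 1.58°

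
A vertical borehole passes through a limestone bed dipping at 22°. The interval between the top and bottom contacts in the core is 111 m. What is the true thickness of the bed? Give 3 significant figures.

True thickness t = h · cos(dip) = 111 × cos 22°
t = 111 × 0.9272 = 102.917 m

103 m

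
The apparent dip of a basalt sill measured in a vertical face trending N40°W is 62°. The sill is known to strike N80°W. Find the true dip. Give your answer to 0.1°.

The section is 40° from the strike.
tan δ = tan α / sin β = tan 62° / sin 40° = 1.8807 / 0.6428 = 2.9259
δ = arctan(2.9259) = 71.13°

71.1°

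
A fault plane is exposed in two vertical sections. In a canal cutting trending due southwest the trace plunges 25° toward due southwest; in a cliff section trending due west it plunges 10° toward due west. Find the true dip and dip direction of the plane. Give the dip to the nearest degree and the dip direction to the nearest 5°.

true dip 27°, dip direction 200°

The two traces are lines in the plane: v₁ = (sin 225°·cos 25°, cos 225°·cos 25°, −sin 25°), v₂ = (sin 270°·cos 10°, cos 270°·cos 10°, −sin 10°).
The plane normal is n = v₁ × v₂ ∝ (-0.111, -0.305, 0.631).
True dip = arccos(n_z / |n|) = arccos(0.8893) = 27.2°.
Dip direction = azimuth of (n_x, n_y) = atan2(-0.111, -0.305) = 200°.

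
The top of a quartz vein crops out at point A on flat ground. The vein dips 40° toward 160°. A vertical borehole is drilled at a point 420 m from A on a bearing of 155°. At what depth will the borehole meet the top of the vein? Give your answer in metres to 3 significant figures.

351 m

The hole lies 5° from the dip direction, so the down-dip offset is 420 × cos 5° = 418.40 m.
Depth = down-dip offset × tan(dip) = 418.40 × tan 40° = 418.40 × 0.8391
Depth = 351.08 m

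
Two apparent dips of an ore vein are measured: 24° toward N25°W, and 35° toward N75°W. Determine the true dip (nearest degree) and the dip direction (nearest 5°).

Each apparent-dip line lies in the plane. As unit vectors (x east, y north, z up), v₁ plunges 24°→N25°W and v₂ plunges 35°→N75°W.
n = v₁ × v₂ = (-0.389, 0.100, 0.573) (taken with n_z > 0).
Dip δ = arctan(|n_h|/n_z) = arctan(0.401/0.573) = 35.0°.
Dip direction = atan2(-0.389, 0.100) = 284° (azimuth of n's horizontal projection).

true dip 35°, dip direction 285°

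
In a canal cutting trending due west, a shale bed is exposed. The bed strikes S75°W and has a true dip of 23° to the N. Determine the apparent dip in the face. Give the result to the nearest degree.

Angle between strike (S75°W) and section (due west): β = 15°.
tan(apparent dip) = tan 23° · sin 15° = 0.1099
apparent dip = arctan 0.1099 = 6.27°

6°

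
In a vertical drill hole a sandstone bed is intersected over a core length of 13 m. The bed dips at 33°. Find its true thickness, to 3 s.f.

10.9 m

True thickness t = h · cos(dip) = 13 × cos 33°
t = 13 × 0.8387 = 10.903 m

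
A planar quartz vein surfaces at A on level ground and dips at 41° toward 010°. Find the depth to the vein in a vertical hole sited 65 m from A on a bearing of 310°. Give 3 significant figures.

28.3 m

The hole lies 60° from the dip direction, so the down-dip offset is 65 × cos 60° = 32.50 m.
Depth = down-dip offset × tan(dip) = 32.50 × tan 41° = 32.50 × 0.8693
Depth = 28.25 m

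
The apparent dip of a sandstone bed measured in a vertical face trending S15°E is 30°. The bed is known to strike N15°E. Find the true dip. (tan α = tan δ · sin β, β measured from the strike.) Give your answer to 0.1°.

49.1°

β = acute angle between strike N15°E and section S15°E = 30°.
tan(true dip) = tan 30° / sin 30° = 1.1547
true dip = arctan 1.1547 = 49.11°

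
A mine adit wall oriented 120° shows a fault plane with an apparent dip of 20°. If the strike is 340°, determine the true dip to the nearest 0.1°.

29.5°

The section is 40° from the strike.
tan δ = tan α / sin β = tan 20° / sin 40° = 0.3640 / 0.6428 = 0.5662
true dip = arctan 0.5662 = 29.52°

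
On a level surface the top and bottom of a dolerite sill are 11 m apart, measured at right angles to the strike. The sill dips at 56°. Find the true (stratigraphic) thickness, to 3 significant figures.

9.12 m

True thickness t = w · sin(dip) = 11 × sin 56°
t = 11 × 0.8290 = 9.119 m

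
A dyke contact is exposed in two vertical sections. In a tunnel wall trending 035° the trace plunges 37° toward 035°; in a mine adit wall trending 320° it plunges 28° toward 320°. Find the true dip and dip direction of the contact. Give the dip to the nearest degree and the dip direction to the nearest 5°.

The two traces are lines in the plane: v₁ = (sin 35°·cos 37°, cos 35°·cos 37°, −sin 37°), v₂ = (sin 320°·cos 28°, cos 320°·cos 28°, −sin 28°).
Cross product v₁ × v₂ gives the pole to the plane: n ∝ (0.100, 0.557, 0.681).
True dip = arccos(n_z / |n|) = arccos(0.7694) = 39.7°.
Dip direction = azimuth of (n_x, n_y) = atan2(0.100, 0.557) = 10°.

true dip 40°, dip direction 010°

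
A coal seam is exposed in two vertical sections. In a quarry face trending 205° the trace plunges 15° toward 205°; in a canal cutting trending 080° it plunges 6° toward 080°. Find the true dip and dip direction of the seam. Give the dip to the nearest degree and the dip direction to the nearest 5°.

The two traces are lines in the plane: v₁ = (sin 205°·cos 15°, cos 205°·cos 15°, −sin 15°), v₂ = (sin 80°·cos 6°, cos 80°·cos 6°, −sin 6°).
Cross product v₁ × v₂ gives the pole to the plane: n ∝ (0.136, -0.296, 0.787).
True dip = arccos(n_z / |n|) = arccos(0.9239) = 22.5°.
Dip direction = azimuth of (n_x, n_y) = atan2(0.136, -0.296) = 155°.

true dip 23°, dip direction 155°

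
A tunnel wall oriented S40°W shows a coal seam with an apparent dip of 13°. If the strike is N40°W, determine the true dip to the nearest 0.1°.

The section is 80° from the strike.
tan(true dip) = tan 13° / sin 80° = 0.2344
δ = arctan(0.2344) = 13.19°

13.2°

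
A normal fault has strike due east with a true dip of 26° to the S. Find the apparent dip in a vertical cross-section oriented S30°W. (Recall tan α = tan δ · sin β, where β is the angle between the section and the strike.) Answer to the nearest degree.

23°

The section lies 60° from the strike.
tan(apparent dip) = tan 26° · sin 60° = 0.4224
apparent dip = arctan 0.4224 = 22.90°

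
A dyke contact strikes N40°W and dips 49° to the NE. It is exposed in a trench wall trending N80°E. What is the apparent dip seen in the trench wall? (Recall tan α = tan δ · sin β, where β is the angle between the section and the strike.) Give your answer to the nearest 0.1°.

44.9°

The section lies 60° from the strike.
tan(apparent dip) = tan 49° · sin 60° = 0.9962
apparent dip = arctan 0.9962 = 44.89°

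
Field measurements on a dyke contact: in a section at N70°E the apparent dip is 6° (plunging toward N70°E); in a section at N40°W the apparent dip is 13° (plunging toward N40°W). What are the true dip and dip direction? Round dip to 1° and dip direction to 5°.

true dip 17°, dip direction 000°

The two traces are lines in the plane: v₁ = (sin 70°·cos 6°, cos 70°·cos 6°, −sin 6°), v₂ = (sin 320°·cos 13°, cos 320°·cos 13°, −sin 13°).
The plane normal is n = v₁ × v₂ ∝ (0.002, 0.276, 0.911).
tan δ = √(n_x²+n_y²)/n_z = 0.276/0.911, so δ = 16.8°.
Dip direction = atan2(0.002, 0.276) = 0° (azimuth of n's horizontal projection).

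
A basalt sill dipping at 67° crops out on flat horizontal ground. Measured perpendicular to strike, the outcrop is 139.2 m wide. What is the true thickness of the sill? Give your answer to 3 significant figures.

True thickness t = w · sin(dip) = 139.2 × sin 67°
t = 139.2 × 0.9205 = 128.134 m

128 m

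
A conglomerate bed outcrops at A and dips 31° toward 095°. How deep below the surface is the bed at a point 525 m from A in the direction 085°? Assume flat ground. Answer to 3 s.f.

The hole lies 10° from the dip direction, so the down-dip offset is 525 × cos 10° = 517.02 m.
Depth = down-dip offset × tan(dip) = 517.02 × tan 31° = 517.02 × 0.6009
Depth = 310.66 m

311 m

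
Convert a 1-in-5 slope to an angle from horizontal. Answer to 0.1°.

11.3°

tan θ = 1/5 = 0.2000
θ = arctan(0.2000) = 11.31°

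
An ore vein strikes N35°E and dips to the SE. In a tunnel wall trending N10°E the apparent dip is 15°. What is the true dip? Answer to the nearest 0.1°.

The section is 25° from the strike.
tan(true dip) = tan 15° / sin 25° = 0.6340
δ = arctan(0.6340) = 32.38°

32.4°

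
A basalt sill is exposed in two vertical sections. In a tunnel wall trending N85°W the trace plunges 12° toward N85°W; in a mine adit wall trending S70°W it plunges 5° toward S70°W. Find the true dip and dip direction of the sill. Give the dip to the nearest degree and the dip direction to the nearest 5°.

Represent each trace as a vector plunging at its apparent dip toward its trend (east-north-up frame): v₁ = (-0.974, 0.085, -0.208), v₂ = (-0.936, -0.341, -0.087).
The plane normal is n = v₁ × v₂ ∝ (-0.078, 0.110, 0.412).
True dip = arccos(n_z / |n|) = arccos(0.9504) = 18.1°.
The horizontal component of n points toward azimuth atan2(n_x, n_y) = 324°, the dip direction.

true dip 18°, dip direction 325°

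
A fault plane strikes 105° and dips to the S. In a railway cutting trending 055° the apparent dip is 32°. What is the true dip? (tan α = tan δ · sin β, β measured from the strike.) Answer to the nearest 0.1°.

β = acute angle between strike 105° and section 055° = 50°.
tan δ = tan α / sin β = tan 32° / sin 50° = 0.6249 / 0.7660 = 0.8157
δ = arctan(0.8157) = 39.20°

39.2°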